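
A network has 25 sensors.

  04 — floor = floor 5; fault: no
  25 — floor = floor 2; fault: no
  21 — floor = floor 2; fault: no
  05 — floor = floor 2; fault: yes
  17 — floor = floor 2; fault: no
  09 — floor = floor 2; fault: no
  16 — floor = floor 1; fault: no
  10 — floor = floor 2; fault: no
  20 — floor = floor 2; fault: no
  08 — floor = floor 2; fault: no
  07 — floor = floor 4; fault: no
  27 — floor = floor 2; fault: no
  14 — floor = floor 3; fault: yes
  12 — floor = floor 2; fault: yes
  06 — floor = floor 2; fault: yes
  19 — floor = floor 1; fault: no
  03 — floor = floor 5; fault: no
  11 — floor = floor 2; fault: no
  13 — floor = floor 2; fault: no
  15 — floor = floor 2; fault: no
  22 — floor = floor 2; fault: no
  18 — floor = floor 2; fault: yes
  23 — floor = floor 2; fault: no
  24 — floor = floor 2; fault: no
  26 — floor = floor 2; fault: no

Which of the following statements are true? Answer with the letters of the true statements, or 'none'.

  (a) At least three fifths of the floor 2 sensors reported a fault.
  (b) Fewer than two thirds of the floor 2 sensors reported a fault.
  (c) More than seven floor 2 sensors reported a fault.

|A| = 19, |A ∩ B| = 4, |A ∖ B| = 15.
(a) |A ∩ B| / |A| ≥ 3/5: fails.
(b) |A ∩ B| / |A| < 2/3: holds.
(c) |A ∩ B| > 7: fails.

(b)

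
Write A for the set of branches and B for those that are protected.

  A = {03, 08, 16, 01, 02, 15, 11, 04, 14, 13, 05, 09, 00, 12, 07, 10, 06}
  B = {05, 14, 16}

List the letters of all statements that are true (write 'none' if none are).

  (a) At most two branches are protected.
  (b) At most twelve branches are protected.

(b)

|A| = 17, |A ∩ B| = 3, |A ∖ B| = 14.
(a) |A ∩ B| ≤ 2: fails.
(b) |A ∩ B| ≤ 12: holds.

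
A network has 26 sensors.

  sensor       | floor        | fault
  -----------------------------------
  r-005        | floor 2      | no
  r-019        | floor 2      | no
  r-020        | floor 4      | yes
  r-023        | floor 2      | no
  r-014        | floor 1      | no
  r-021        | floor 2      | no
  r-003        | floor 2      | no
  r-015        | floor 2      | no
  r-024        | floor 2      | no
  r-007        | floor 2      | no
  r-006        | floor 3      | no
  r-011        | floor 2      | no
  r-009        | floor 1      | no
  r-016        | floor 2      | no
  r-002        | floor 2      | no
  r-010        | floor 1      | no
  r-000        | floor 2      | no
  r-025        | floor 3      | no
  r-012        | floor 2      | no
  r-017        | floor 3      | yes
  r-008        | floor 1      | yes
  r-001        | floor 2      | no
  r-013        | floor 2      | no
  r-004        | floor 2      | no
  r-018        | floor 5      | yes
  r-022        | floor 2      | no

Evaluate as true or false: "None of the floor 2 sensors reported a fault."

The determiner here denotes the relation: A ∩ B = ∅ (|A ∩ B| = 0).
|A| = 17, |A ∩ B| = 0, |A ∖ B| = 17.
So the statement is true.

True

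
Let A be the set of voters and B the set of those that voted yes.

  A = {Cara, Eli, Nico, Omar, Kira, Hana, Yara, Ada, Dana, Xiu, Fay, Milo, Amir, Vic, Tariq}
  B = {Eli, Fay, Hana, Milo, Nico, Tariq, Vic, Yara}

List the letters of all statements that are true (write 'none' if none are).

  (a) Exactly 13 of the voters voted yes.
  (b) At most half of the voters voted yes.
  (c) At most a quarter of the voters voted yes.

none

|A| = 15, |A ∩ B| = 8, |A ∖ B| = 7.
(a) |A ∩ B| = 13: fails.
(b) |A ∩ B| ≤ |A ∖ B|: fails.
(c) |A ∩ B| / |A| ≤ 1/4: fails.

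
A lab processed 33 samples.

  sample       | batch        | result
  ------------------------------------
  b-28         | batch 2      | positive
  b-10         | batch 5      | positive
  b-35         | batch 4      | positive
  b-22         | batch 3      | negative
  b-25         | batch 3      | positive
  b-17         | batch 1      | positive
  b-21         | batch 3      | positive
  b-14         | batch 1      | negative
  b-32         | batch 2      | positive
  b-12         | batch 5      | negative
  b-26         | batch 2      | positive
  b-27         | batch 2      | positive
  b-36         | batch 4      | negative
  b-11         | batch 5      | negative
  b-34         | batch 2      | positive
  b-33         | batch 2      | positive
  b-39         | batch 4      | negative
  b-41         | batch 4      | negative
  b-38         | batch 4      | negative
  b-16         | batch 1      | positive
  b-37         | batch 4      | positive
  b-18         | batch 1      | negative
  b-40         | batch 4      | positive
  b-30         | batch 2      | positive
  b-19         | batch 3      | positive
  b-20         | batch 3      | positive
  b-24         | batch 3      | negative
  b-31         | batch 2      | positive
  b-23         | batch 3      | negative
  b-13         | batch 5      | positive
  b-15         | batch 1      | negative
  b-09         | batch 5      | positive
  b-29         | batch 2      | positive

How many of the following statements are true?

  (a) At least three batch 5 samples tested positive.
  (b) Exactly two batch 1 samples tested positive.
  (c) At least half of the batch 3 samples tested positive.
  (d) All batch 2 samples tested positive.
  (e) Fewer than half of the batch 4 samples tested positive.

5

(a) batch 5: |A| = 5, |A ∩ B| = 3; needs |A ∩ B| ≥ 3 — true.
(b) batch 1: |A| = 5, |A ∩ B| = 2; needs |A ∩ B| = 2 — true.
(c) batch 3: |A| = 7, |A ∩ B| = 4; needs |A ∩ B| ≥ |A ∖ B| — true.
(d) batch 2: |A| = 9, |A ∩ B| = 9; needs A ⊆ B, i.e. every element of A is in B (|A ∖ B| = 0) — true.
(e) batch 4: |A| = 7, |A ∩ B| = 3; needs |A ∩ B| < |A ∖ B| — true.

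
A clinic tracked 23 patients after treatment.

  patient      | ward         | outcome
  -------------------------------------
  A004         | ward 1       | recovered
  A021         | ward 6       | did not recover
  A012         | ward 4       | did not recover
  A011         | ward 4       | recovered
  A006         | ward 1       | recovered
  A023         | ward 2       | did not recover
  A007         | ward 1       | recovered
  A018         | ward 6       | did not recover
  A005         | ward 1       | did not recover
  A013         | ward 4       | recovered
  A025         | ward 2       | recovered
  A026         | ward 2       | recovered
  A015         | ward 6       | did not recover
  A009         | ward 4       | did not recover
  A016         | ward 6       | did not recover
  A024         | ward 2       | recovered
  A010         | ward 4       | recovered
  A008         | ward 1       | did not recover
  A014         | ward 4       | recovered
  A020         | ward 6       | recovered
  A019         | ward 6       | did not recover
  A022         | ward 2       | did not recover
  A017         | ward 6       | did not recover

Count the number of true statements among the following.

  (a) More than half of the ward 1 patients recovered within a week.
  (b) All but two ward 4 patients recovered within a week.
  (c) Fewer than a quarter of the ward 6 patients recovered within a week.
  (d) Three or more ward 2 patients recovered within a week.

(a) ward 1: |A| = 5, |A ∩ B| = 3; needs |A ∩ B| > |A ∖ B| — true.
(b) ward 4: |A| = 6, |A ∩ B| = 4; needs |A ∖ B| = 2 — true.
(c) ward 6: |A| = 7, |A ∩ B| = 1; needs |A ∩ B| / |A| < 1/4 — true.
(d) ward 2: |A| = 5, |A ∩ B| = 3; needs |A ∩ B| ≥ 3 — true.

4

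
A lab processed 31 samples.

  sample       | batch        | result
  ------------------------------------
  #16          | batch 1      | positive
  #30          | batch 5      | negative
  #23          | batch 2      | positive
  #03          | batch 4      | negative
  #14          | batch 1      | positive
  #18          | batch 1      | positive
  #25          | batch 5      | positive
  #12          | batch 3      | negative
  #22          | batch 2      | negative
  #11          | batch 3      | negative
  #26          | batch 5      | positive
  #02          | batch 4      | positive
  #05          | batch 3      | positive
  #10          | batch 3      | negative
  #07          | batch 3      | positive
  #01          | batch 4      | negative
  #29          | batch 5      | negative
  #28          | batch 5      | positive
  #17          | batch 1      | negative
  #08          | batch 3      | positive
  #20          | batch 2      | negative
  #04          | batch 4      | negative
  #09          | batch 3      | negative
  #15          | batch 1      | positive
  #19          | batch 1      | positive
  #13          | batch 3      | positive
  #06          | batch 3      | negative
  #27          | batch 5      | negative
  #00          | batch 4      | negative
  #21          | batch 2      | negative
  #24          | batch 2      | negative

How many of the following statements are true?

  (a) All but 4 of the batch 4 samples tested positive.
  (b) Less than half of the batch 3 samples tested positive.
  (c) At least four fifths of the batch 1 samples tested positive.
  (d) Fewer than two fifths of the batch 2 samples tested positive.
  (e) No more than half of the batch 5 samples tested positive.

5

(a) batch 4: |A| = 5, |A ∩ B| = 1; needs |A ∖ B| = 4 — true.
(b) batch 3: |A| = 9, |A ∩ B| = 4; needs |A ∩ B| < |A ∖ B| — true.
(c) batch 1: |A| = 6, |A ∩ B| = 5; needs |A ∩ B| / |A| ≥ 4/5 — true.
(d) batch 2: |A| = 5, |A ∩ B| = 1; needs |A ∩ B| / |A| < 2/5 — true.
(e) batch 5: |A| = 6, |A ∩ B| = 3; needs |A ∩ B| ≤ |A ∖ B| — true.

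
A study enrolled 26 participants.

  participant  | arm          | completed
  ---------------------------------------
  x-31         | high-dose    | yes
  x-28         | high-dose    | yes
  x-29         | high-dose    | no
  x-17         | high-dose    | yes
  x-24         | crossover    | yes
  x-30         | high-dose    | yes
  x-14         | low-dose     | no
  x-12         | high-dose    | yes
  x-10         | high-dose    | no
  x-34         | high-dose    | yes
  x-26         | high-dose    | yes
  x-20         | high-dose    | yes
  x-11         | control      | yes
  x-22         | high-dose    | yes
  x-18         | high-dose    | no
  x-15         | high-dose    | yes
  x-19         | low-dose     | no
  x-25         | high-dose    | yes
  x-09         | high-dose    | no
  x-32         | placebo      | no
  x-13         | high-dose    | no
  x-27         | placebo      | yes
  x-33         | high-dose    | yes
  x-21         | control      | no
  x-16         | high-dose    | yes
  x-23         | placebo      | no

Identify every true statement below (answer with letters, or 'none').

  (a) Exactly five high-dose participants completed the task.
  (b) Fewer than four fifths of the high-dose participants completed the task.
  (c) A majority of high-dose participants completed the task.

(b), (c)

|A| = 18, |A ∩ B| = 13, |A ∖ B| = 5.
(a) |A ∩ B| = 5: fails.
(b) |A ∩ B| / |A| < 4/5: holds.
(c) |A ∩ B| > |A ∖ B|: holds.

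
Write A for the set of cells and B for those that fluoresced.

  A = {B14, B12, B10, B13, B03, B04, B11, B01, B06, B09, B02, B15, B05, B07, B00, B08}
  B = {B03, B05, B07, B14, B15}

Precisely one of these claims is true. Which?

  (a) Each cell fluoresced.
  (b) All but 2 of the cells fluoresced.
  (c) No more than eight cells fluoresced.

|A| = 16, |A ∩ B| = 5, |A ∖ B| = 11.
(a) requires A ⊆ B, i.e. every element of A is in B (|A ∖ B| = 0): false.
(b) requires |A ∖ B| = 2: false.
(c) requires |A ∩ B| ≤ 8: true.

(c)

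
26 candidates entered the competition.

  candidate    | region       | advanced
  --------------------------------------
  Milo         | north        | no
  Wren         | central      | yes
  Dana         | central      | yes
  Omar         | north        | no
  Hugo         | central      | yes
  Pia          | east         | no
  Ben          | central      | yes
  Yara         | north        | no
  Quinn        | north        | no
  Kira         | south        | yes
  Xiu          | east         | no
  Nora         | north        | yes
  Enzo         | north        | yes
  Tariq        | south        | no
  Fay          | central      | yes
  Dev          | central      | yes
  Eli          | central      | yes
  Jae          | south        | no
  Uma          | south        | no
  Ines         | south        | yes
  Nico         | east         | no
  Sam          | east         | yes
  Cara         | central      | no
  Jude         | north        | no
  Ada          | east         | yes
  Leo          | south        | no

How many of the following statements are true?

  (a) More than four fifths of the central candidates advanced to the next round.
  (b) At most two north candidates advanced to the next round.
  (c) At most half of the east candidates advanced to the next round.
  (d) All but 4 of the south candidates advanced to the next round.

(a) central: |A| = 8, |A ∩ B| = 7; needs |A ∩ B| / |A| > 4/5 — true.
(b) north: |A| = 7, |A ∩ B| = 2; needs |A ∩ B| ≤ 2 — true.
(c) east: |A| = 5, |A ∩ B| = 2; needs |A ∩ B| ≤ |A ∖ B| — true.
(d) south: |A| = 6, |A ∩ B| = 2; needs |A ∖ B| = 4 — true.

4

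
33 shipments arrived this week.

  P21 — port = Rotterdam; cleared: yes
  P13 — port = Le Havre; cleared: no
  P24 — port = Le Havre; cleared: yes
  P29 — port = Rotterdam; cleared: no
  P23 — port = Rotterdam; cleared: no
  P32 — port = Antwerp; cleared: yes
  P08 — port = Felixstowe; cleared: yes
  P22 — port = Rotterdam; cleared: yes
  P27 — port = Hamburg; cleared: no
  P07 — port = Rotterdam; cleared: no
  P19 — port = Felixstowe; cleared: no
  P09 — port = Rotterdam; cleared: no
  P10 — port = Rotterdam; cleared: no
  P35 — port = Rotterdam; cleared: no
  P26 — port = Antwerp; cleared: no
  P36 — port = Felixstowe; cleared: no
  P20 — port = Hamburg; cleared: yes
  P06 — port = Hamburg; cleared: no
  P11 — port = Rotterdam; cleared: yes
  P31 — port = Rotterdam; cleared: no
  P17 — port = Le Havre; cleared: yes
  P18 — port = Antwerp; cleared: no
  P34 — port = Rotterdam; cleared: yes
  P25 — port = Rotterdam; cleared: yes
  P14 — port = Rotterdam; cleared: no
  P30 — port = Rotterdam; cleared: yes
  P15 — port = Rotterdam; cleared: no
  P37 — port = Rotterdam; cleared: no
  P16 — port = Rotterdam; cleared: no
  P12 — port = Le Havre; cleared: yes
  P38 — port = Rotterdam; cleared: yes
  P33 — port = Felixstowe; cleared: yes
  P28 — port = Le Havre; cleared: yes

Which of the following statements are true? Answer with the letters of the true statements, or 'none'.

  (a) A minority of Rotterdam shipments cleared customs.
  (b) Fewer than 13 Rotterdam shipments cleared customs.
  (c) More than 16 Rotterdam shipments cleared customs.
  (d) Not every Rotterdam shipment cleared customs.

|A| = 18, |A ∩ B| = 7, |A ∖ B| = 11.
(a) |A ∩ B| < |A ∖ B|: holds.
(b) |A ∩ B| < 13: holds.
(c) |A ∩ B| > 16: fails.
(d) A ⊄ B (|A ∖ B| ≥ 1): holds.

(a), (b), (d)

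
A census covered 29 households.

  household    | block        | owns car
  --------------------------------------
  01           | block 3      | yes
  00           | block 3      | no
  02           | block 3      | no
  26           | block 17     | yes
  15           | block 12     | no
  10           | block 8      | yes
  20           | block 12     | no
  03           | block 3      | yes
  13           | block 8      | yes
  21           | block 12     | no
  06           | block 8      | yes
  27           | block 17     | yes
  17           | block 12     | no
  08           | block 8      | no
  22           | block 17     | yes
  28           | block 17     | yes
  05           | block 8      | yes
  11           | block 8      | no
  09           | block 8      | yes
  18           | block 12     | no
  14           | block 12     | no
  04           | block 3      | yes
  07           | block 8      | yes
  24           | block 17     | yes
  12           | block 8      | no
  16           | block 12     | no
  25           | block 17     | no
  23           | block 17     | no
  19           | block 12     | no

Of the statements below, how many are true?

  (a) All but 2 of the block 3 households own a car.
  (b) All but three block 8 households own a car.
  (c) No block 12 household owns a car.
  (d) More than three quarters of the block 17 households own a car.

(a) block 3: |A| = 5, |A ∩ B| = 3; needs |A ∖ B| = 2 — true.
(b) block 8: |A| = 9, |A ∩ B| = 6; needs |A ∖ B| = 3 — true.
(c) block 12: |A| = 8, |A ∩ B| = 0; needs A ∩ B = ∅ (|A ∩ B| = 0) — true.
(d) block 17: |A| = 7, |A ∩ B| = 5; needs |A ∩ B| / |A| > 3/4 — false.

3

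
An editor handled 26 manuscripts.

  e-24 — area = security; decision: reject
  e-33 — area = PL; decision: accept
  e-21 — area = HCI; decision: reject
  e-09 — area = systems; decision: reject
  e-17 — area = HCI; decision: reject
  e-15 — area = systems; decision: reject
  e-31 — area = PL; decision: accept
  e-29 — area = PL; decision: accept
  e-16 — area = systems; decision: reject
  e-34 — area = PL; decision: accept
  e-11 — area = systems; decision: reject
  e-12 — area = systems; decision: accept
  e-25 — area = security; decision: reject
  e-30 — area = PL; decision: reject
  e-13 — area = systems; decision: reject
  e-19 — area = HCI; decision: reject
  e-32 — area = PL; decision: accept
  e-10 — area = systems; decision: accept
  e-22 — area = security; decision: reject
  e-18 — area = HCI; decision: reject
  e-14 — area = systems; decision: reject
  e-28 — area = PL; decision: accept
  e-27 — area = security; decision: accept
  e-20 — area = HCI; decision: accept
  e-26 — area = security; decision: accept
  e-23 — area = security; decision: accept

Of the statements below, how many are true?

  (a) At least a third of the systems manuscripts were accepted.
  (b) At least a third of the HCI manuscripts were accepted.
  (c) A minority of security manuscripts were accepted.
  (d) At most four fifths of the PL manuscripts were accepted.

(a) systems: |A| = 8, |A ∩ B| = 2; needs |A ∩ B| / |A| ≥ 1/3 — false.
(b) HCI: |A| = 5, |A ∩ B| = 1; needs |A ∩ B| / |A| ≥ 1/3 — false.
(c) security: |A| = 6, |A ∩ B| = 3; needs |A ∩ B| < |A ∖ B| — false.
(d) PL: |A| = 7, |A ∩ B| = 6; needs |A ∩ B| / |A| ≤ 4/5 — false.

0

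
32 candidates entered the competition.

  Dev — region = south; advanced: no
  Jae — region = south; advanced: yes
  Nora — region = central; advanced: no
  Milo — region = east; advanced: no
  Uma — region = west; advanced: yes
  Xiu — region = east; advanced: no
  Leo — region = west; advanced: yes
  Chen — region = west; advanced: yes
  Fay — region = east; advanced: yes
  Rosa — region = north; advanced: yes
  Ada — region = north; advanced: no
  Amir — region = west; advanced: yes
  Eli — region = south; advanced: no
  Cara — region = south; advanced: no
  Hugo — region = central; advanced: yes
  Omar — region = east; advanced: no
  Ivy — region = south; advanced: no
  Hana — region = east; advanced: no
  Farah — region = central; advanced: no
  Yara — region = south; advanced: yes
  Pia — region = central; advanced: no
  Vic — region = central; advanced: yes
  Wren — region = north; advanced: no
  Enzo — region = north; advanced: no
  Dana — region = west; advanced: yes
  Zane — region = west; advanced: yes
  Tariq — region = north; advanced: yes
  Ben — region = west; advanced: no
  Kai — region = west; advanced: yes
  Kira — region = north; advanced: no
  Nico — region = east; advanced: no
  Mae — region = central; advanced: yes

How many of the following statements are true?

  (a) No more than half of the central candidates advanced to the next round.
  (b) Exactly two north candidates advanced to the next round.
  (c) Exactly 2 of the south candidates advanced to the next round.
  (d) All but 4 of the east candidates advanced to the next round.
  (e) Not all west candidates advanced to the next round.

4

(a) central: |A| = 6, |A ∩ B| = 3; needs |A ∩ B| ≤ |A ∖ B| — true.
(b) north: |A| = 6, |A ∩ B| = 2; needs |A ∩ B| = 2 — true.
(c) south: |A| = 6, |A ∩ B| = 2; needs |A ∩ B| = 2 — true.
(d) east: |A| = 6, |A ∩ B| = 1; needs |A ∖ B| = 4 — false.
(e) west: |A| = 8, |A ∩ B| = 7; needs A ⊄ B (|A ∖ B| ≥ 1) — true.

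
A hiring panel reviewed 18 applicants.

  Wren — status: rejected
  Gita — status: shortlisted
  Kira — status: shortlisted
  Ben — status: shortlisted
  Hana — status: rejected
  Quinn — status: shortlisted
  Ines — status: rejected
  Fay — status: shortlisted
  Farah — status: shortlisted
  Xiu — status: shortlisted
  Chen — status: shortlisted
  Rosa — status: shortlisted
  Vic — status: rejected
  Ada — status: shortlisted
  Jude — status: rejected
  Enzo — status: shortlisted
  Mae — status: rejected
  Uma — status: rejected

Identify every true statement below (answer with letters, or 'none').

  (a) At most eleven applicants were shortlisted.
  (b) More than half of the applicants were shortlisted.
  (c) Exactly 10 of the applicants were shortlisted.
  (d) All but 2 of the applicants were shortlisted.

(a), (b)

|A| = 18, |A ∩ B| = 11, |A ∖ B| = 7.
(a) |A ∩ B| ≤ 11: holds.
(b) |A ∩ B| > |A ∖ B|: holds.
(c) |A ∩ B| = 10: fails.
(d) |A ∖ B| = 2: fails.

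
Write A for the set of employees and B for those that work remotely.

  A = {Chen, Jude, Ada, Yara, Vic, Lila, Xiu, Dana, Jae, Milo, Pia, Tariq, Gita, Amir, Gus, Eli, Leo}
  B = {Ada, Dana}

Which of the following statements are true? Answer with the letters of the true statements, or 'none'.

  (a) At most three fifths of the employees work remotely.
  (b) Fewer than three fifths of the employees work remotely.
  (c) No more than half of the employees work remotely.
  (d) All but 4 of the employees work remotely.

|A| = 17, |A ∩ B| = 2, |A ∖ B| = 15.
(a) |A ∩ B| / |A| ≤ 3/5: holds.
(b) |A ∩ B| / |A| < 3/5: holds.
(c) |A ∩ B| ≤ |A ∖ B|: holds.
(d) |A ∖ B| = 4: fails.

(a), (b), (c)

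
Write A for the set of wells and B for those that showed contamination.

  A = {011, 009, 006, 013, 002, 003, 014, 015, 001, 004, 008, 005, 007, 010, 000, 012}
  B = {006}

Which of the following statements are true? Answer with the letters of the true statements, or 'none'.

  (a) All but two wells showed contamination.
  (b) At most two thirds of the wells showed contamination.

|A| = 16, |A ∩ B| = 1, |A ∖ B| = 15.
(a) |A ∖ B| = 2: fails.
(b) |A ∩ B| / |A| ≤ 2/3: holds.

(b)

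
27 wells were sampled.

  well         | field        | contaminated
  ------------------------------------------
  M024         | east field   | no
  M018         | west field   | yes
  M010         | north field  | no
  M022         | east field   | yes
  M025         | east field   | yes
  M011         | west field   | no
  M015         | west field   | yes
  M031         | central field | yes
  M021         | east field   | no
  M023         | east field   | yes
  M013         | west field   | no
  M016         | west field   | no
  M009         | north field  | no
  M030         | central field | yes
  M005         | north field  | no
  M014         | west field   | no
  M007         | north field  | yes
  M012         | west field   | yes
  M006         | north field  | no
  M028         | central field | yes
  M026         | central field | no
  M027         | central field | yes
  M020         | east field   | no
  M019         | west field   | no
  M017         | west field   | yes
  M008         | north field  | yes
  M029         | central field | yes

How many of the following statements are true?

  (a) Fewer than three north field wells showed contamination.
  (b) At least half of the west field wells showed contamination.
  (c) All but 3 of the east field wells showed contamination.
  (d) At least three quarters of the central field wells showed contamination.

(a) north field: |A| = 6, |A ∩ B| = 2; needs |A ∩ B| < 3 — true.
(b) west field: |A| = 9, |A ∩ B| = 4; needs |A ∩ B| ≥ |A ∖ B| — false.
(c) east field: |A| = 6, |A ∩ B| = 3; needs |A ∖ B| = 3 — true.
(d) central field: |A| = 6, |A ∩ B| = 5; needs |A ∩ B| / |A| ≥ 3/4 — true.

3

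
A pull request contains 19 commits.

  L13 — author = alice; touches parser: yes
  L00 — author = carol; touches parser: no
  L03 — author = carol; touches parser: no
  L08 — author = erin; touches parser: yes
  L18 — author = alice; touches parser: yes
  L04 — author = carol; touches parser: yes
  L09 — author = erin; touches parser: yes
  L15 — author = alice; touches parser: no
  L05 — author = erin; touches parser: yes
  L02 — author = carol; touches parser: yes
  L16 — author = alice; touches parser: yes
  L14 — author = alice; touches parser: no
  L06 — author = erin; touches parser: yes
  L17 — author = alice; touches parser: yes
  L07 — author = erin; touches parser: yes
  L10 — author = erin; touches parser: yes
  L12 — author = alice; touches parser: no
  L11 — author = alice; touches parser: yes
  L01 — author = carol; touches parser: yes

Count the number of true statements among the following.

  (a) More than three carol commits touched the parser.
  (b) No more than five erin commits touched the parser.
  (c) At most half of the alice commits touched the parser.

0

(a) carol: |A| = 5, |A ∩ B| = 3; needs |A ∩ B| > 3 — false.
(b) erin: |A| = 6, |A ∩ B| = 6; needs |A ∩ B| ≤ 5 — false.
(c) alice: |A| = 8, |A ∩ B| = 5; needs |A ∩ B| ≤ |A ∖ B| — false.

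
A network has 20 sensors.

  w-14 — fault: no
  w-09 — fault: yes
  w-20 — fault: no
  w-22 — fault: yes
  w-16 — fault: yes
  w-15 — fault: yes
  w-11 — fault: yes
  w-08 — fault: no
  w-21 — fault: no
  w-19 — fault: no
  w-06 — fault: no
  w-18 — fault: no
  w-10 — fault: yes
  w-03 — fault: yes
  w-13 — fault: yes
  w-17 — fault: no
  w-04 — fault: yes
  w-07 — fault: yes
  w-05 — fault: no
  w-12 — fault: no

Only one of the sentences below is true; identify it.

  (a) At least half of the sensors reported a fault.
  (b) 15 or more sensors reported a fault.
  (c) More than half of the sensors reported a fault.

|A| = 20, |A ∩ B| = 10, |A ∖ B| = 10.
(a) requires |A ∩ B| ≥ |A ∖ B|: true.
(b) requires |A ∩ B| ≥ 15: false.
(c) requires |A ∩ B| > |A ∖ B|: false.

(a)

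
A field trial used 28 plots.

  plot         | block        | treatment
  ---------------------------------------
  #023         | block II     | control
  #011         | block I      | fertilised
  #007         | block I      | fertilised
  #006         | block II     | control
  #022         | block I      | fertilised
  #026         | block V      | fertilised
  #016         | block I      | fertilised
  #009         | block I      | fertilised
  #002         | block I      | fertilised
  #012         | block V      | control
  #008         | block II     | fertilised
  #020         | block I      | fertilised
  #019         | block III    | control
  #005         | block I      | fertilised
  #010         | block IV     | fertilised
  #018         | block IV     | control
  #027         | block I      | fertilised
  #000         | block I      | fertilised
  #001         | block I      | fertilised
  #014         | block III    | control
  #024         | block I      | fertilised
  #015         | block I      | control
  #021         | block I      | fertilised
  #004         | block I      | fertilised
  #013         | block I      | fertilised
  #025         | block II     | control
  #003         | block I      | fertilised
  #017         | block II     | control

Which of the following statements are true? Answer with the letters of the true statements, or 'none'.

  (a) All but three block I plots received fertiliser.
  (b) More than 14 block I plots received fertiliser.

|A| = 17, |A ∩ B| = 16, |A ∖ B| = 1.
(a) |A ∖ B| = 3: fails.
(b) |A ∩ B| > 14: holds.

(b)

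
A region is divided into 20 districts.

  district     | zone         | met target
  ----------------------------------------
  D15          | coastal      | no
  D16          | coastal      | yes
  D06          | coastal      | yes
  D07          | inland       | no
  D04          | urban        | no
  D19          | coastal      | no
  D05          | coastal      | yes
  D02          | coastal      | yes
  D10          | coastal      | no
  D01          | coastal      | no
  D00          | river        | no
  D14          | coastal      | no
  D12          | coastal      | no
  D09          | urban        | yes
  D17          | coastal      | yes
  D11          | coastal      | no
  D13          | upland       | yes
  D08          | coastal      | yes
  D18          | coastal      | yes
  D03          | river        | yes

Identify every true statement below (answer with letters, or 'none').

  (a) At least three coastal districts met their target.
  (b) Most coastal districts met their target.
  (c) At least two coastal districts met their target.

|A| = 14, |A ∩ B| = 7, |A ∖ B| = 7.
(a) |A ∩ B| ≥ 3: holds.
(b) |A ∩ B| > |A ∖ B|: fails.
(c) |A ∩ B| ≥ 2: holds.

(a), (c)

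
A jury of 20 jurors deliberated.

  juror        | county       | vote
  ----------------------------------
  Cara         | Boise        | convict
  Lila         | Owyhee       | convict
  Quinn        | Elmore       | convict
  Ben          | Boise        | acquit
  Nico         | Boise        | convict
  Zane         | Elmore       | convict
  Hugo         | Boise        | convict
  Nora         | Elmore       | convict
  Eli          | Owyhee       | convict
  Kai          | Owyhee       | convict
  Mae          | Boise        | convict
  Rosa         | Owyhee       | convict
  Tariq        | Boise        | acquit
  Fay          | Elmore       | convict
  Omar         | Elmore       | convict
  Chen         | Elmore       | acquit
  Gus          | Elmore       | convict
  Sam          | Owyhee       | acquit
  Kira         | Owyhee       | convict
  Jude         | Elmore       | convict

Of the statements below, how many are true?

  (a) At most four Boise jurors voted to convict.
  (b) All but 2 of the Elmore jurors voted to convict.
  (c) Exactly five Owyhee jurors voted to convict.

(a) Boise: |A| = 6, |A ∩ B| = 4; needs |A ∩ B| ≤ 4 — true.
(b) Elmore: |A| = 8, |A ∩ B| = 7; needs |A ∖ B| = 2 — false.
(c) Owyhee: |A| = 6, |A ∩ B| = 5; needs |A ∩ B| = 5 — true.

2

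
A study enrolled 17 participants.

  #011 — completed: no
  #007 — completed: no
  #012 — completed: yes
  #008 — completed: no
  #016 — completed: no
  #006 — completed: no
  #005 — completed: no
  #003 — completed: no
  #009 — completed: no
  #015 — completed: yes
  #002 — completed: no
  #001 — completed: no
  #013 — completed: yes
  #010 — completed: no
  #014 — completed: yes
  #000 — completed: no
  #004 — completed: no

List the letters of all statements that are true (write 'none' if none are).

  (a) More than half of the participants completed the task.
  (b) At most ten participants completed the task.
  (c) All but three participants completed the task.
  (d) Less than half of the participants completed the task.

|A| = 17, |A ∩ B| = 4, |A ∖ B| = 13.
(a) |A ∩ B| > |A ∖ B|: fails.
(b) |A ∩ B| ≤ 10: holds.
(c) |A ∖ B| = 3: fails.
(d) |A ∩ B| < |A ∖ B|: holds.

(b), (d)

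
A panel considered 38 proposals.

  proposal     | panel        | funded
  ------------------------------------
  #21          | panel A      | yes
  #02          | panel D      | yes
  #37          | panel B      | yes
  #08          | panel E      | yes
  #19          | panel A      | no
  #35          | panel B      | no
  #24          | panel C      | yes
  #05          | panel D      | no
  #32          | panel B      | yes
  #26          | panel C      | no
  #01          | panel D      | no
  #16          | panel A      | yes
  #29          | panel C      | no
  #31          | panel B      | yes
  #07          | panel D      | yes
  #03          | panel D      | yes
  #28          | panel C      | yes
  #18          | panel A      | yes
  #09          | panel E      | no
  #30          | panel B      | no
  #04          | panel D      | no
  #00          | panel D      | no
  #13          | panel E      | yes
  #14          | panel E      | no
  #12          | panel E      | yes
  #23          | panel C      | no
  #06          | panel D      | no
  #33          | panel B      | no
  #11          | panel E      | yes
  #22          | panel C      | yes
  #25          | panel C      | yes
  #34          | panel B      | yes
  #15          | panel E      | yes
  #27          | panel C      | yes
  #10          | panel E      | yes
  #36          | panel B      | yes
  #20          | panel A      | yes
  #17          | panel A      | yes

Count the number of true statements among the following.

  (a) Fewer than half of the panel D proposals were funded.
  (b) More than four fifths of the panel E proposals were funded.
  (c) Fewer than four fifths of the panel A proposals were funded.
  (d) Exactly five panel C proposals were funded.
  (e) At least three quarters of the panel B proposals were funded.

2

(a) panel D: |A| = 8, |A ∩ B| = 3; needs |A ∩ B| < |A ∖ B| — true.
(b) panel E: |A| = 8, |A ∩ B| = 6; needs |A ∩ B| / |A| > 4/5 — false.
(c) panel A: |A| = 6, |A ∩ B| = 5; needs |A ∩ B| / |A| < 4/5 — false.
(d) panel C: |A| = 8, |A ∩ B| = 5; needs |A ∩ B| = 5 — true.
(e) panel B: |A| = 8, |A ∩ B| = 5; needs |A ∩ B| / |A| ≥ 3/4 — false.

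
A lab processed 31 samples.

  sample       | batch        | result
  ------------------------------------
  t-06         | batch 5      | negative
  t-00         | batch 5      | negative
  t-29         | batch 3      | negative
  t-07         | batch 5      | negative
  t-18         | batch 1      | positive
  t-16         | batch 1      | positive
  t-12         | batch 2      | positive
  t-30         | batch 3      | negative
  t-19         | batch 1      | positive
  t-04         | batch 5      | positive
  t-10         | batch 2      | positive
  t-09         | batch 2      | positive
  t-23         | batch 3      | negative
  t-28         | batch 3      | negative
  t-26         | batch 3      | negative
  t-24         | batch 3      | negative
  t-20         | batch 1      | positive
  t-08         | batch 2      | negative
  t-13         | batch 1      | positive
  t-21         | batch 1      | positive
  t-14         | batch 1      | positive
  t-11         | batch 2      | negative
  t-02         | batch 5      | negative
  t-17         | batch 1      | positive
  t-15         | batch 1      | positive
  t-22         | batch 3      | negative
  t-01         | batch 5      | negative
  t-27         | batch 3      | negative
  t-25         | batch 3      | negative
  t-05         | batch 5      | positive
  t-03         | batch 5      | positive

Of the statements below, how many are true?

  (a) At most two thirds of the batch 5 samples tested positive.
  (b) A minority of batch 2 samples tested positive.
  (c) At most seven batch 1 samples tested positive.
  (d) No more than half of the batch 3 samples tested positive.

(a) batch 5: |A| = 8, |A ∩ B| = 3; needs |A ∩ B| / |A| ≤ 2/3 — true.
(b) batch 2: |A| = 5, |A ∩ B| = 3; needs |A ∩ B| < |A ∖ B| — false.
(c) batch 1: |A| = 9, |A ∩ B| = 9; needs |A ∩ B| ≤ 7 — false.
(d) batch 3: |A| = 9, |A ∩ B| = 0; needs |A ∩ B| ≤ |A ∖ B| — true.

2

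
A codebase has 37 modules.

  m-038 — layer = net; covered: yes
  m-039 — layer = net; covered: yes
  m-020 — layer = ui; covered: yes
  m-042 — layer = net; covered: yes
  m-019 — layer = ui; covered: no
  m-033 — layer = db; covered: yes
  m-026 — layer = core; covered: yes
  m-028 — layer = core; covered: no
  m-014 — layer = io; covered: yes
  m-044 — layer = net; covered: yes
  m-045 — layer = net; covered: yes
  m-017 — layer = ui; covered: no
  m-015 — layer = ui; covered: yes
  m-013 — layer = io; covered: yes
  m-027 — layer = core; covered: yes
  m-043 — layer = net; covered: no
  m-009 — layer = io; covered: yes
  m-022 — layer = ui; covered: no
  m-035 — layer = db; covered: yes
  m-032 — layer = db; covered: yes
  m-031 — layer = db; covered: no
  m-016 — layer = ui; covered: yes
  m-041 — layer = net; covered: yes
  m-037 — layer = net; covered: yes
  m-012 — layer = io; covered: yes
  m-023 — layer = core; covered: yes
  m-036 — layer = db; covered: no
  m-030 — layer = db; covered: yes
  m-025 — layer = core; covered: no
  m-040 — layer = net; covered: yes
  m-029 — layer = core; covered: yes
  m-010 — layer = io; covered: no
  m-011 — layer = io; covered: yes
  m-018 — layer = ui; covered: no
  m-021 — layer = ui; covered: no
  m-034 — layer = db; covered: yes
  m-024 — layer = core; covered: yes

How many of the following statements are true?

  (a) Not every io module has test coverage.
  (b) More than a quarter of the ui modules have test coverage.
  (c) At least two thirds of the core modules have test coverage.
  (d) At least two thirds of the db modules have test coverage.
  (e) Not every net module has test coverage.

5

(a) io: |A| = 6, |A ∩ B| = 5; needs A ⊄ B (|A ∖ B| ≥ 1) — true.
(b) ui: |A| = 8, |A ∩ B| = 3; needs |A ∩ B| / |A| > 1/4 — true.
(c) core: |A| = 7, |A ∩ B| = 5; needs |A ∩ B| / |A| ≥ 2/3 — true.
(d) db: |A| = 7, |A ∩ B| = 5; needs |A ∩ B| / |A| ≥ 2/3 — true.
(e) net: |A| = 9, |A ∩ B| = 8; needs A ⊄ B (|A ∖ B| ≥ 1) — true.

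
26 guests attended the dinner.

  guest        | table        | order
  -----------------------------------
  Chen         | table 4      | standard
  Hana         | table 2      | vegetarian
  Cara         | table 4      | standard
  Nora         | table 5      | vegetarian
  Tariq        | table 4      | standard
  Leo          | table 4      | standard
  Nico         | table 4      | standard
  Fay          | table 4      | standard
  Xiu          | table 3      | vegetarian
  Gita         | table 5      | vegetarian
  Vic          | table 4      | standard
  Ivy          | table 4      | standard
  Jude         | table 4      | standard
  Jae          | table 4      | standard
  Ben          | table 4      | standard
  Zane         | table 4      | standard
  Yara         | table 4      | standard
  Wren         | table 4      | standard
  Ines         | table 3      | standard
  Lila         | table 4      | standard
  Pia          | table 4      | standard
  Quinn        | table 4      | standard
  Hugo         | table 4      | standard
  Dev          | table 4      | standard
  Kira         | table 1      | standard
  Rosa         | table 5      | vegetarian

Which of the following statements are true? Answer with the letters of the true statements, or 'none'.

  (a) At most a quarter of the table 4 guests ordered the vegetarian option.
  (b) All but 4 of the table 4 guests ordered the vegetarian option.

(a)

|A| = 19, |A ∩ B| = 0, |A ∖ B| = 19.
(a) |A ∩ B| / |A| ≤ 1/4: holds.
(b) |A ∖ B| = 4: fails.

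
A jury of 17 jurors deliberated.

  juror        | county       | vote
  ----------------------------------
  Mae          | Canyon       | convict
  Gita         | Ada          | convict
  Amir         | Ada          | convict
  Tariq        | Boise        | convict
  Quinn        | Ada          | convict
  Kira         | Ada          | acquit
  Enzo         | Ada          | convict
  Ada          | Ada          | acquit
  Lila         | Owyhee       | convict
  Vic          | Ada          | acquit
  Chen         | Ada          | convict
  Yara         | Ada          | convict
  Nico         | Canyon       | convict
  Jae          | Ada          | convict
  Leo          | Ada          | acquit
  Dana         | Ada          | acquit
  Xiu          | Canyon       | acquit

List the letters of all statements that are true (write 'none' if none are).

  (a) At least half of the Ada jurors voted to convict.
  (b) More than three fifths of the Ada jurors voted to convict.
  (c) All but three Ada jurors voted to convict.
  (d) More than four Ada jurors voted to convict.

(a), (d)

|A| = 12, |A ∩ B| = 7, |A ∖ B| = 5.
(a) |A ∩ B| ≥ |A ∖ B|: holds.
(b) |A ∩ B| / |A| > 3/5: fails.
(c) |A ∖ B| = 3: fails.
(d) |A ∩ B| > 4: holds.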